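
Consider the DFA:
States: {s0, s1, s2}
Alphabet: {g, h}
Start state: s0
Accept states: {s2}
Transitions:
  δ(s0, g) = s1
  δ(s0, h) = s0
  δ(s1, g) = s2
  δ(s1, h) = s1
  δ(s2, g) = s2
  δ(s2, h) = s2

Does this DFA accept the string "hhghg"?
Processing string "hhghg":
  s0 --h--> s0
  s0 --h--> s0
  s0 --g--> s1
  s1 --h--> s1
  s1 --g--> s2
Final state: s2
Accept states: {s2}
Yes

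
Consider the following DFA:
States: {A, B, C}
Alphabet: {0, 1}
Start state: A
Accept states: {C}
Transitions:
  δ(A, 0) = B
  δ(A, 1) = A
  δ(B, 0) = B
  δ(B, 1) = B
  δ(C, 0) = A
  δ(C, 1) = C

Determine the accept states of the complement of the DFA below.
Complement accept states = All states \ Original accept states
= {A, B, C} \ {C}
{A, B}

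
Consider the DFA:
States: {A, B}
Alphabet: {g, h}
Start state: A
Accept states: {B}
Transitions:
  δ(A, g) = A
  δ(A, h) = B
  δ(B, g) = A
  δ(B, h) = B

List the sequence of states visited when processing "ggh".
read 'g': A → A
  read 'g': A → A
  read 'h': A → B
A -> A -> A -> B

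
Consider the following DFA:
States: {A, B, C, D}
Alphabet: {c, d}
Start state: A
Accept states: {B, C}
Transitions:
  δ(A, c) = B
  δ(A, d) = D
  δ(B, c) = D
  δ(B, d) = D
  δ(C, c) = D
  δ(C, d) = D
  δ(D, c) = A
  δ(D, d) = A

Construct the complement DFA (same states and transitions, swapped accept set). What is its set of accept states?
Complement accept states = All states \ Original accept states
= {A, B, C, D} \ {B, C}
{A, D}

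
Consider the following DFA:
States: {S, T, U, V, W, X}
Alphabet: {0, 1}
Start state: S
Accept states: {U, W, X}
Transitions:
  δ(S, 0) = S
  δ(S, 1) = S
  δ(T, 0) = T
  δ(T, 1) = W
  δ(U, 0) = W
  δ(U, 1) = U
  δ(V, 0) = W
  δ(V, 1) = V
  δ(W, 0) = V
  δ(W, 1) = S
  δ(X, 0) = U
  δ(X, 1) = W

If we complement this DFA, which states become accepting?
Complement accept states = All states \ Original accept states
= {S, T, U, V, W, X} \ {U, W, X}
{S, T, V}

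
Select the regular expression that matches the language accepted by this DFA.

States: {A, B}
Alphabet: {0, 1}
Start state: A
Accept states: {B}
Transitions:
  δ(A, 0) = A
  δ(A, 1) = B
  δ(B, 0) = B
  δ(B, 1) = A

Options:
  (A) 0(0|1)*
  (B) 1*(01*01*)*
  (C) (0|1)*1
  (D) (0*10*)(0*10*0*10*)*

Check each option against the DFA on short strings; one disagreement eliminates an option:
  (A) 0(0|1)*: on '0' the DFA goes A → A and rejects (A ∉ Accept), but the regex matches it → eliminate
  (B) 1*(01*01*)*: on ε the DFA stays in A and rejects (A ∉ Accept), but the regex matches it → eliminate
  (C) (0|1)*1: on '10' the DFA goes A → B → B and accepts (B ∈ Accept), but the regex does not match it → eliminate
  (D) (0*10*)(0*10*0*10*)*: agrees with the DFA on every string of length ≤ 6
Only (D) is consistent with the DFA.
(D) (0*10*)(0*10*0*10*)*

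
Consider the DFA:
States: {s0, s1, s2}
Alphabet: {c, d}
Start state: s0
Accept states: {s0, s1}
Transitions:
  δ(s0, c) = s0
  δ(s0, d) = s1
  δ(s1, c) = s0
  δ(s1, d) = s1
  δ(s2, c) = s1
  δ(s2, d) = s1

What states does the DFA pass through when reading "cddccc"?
read 'c': s0 → s0
  read 'd': s0 → s1
  read 'd': s1 → s1
  read 'c': s1 → s0
  read 'c': s0 → s0
  read 'c': s0 → s0
s0 -> s0 -> s1 -> s1 -> s0 -> s0 -> s0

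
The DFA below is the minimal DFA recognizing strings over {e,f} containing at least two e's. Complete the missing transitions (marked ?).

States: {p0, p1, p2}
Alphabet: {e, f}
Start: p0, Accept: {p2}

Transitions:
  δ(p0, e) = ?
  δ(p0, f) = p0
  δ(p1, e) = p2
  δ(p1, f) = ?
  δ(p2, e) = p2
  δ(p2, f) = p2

From the language and accept set, identify what each state tracks — p0: zero e's seen; p1: one e seen; p2: ≥ two e's seen.
Each missing δ(q, a) is the state matching the new tracked value after reading a.
δ(p0, e) = p1; δ(p1, f) = p1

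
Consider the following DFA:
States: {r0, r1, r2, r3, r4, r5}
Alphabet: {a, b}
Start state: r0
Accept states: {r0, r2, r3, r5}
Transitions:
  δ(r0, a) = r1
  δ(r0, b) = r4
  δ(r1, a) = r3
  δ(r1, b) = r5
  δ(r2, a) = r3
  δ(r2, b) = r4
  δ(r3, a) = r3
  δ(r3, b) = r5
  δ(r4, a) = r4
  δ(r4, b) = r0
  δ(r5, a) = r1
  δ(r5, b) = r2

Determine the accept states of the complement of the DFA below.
Complement accept states = All states \ Original accept states
= {r0, r1, r2, r3, r4, r5} \ {r0, r2, r3, r5}
{r1, r4}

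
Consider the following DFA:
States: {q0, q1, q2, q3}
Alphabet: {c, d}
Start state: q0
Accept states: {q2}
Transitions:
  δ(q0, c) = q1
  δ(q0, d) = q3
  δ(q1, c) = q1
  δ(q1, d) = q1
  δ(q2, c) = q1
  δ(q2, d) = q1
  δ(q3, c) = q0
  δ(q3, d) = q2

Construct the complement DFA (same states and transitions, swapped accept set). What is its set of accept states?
Complement accept states = All states \ Original accept states
= {q0, q1, q2, q3} \ {q2}
{q0, q1, q3}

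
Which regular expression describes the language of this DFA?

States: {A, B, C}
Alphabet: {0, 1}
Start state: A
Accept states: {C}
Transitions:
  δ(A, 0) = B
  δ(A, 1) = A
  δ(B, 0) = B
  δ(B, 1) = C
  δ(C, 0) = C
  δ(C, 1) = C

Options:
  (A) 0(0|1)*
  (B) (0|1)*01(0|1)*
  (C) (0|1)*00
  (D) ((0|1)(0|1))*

Check each option against the DFA on short strings; one disagreement eliminates an option:
  (A) 0(0|1)*: on '0' the DFA goes A → B and rejects (B ∉ Accept), but the regex matches it → eliminate
  (B) (0|1)*01(0|1)*: agrees with the DFA on every string of length ≤ 6
  (C) (0|1)*00: on '00' the DFA goes A → B → B and rejects (B ∉ Accept), but the regex matches it → eliminate
  (D) ((0|1)(0|1))*: on ε the DFA stays in A and rejects (A ∉ Accept), but the regex matches it → eliminate
Only (B) is consistent with the DFA.
(B) (0|1)*01(0|1)*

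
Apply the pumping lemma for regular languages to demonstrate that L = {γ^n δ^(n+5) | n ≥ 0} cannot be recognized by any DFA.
Assume L is regular with pumping length p. Idea: pumping the γ-block breaks the fixed offset of 5.
Choose s = γ^p δ^(p+5) ∈ L. By the pumping lemma, s = xyz with |xy| ≤ p, |y| > 0, so y = γ^k with k ≥ 1. Then xy²z = γ^(p+k) δ^(p+5). For this to be in L we would need p+5 = (p+k)+5, i.e. k = 0, contradicting k ≥ 1. So xy²z ∉ L.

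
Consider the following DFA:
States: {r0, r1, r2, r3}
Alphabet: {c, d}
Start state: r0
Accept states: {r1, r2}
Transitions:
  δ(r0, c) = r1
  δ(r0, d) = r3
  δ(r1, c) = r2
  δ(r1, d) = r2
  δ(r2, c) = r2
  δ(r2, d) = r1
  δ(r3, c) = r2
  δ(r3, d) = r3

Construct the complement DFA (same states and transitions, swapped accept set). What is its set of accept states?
Complement accept states = All states \ Original accept states
= {r0, r1, r2, r3} \ {r1, r2}
{r0, r3}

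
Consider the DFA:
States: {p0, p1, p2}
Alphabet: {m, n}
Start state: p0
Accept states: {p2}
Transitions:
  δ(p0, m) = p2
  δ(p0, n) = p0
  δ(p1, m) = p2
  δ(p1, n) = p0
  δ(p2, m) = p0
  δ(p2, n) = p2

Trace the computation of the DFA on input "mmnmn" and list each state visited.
read 'm': p0 → p2
  read 'm': p2 → p0
  read 'n': p0 → p0
  read 'm': p0 → p2
  read 'n': p2 → p2
p0 -> p2 -> p0 -> p0 -> p2 -> p2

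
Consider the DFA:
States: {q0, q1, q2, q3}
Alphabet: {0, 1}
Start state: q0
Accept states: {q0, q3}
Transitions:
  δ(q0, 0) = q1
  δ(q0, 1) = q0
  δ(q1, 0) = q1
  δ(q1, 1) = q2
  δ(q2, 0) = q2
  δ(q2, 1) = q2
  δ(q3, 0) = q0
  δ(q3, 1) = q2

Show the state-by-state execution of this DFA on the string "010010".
read '0': q0 → q1
  read '1': q1 → q2
  read '0': q2 → q2
  read '0': q2 → q2
  read '1': q2 → q2
  read '0': q2 → q2
q0 -> q1 -> q2 -> q2 -> q2 -> q2 -> q2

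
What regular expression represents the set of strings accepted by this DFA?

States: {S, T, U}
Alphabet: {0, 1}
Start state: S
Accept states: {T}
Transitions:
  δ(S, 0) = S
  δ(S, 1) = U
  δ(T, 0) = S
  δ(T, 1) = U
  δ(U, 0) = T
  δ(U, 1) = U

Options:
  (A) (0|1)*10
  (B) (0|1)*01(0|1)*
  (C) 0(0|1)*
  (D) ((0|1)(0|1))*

Check each option against the DFA on short strings; one disagreement eliminates an option:
  (A) (0|1)*10: agrees with the DFA on every string of length ≤ 6
  (B) (0|1)*01(0|1)*: on '01' the DFA goes S → S → U and rejects (U ∉ Accept), but the regex matches it → eliminate
  (C) 0(0|1)*: on '0' the DFA goes S → S and rejects (S ∉ Accept), but the regex matches it → eliminate
  (D) ((0|1)(0|1))*: on ε the DFA stays in S and rejects (S ∉ Accept), but the regex matches it → eliminate
Only (A) is consistent with the DFA.
(A) (0|1)*10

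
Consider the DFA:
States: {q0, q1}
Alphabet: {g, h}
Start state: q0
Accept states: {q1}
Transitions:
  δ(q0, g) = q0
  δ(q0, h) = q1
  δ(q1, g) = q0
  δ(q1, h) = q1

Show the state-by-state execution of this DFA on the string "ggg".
read 'g': q0 → q0
  read 'g': q0 → q0
  read 'g': q0 → q0
q0 -> q0 -> q0 -> q0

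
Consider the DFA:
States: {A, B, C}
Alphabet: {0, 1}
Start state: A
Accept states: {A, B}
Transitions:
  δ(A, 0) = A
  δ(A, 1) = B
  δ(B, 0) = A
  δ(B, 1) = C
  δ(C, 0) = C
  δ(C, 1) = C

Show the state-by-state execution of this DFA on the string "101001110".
read '1': A → B
  read '0': B → A
  read '1': A → B
  read '0': B → A
  read '0': A → A
  read '1': A → B
  read '1': B → C
  read '1': C → C
  read '0': C → C
A -> B -> A -> B -> A -> A -> B -> C -> C -> C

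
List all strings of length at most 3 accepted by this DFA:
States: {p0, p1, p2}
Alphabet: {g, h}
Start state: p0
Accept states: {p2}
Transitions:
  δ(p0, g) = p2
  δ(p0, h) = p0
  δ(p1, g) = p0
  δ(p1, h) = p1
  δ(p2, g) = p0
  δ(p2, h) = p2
g, gh, hg, ggg, ghh, hgh, hhg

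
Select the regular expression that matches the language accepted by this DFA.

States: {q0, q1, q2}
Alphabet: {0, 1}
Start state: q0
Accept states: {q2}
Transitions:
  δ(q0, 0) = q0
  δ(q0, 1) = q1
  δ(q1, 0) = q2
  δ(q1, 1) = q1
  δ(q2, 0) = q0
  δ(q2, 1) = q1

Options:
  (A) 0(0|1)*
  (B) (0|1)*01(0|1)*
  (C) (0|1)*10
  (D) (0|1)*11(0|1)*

Check each option against the DFA on short strings; one disagreement eliminates an option:
  (A) 0(0|1)*: on '0' the DFA goes q0 → q0 and rejects (q0 ∉ Accept), but the regex matches it → eliminate
  (B) (0|1)*01(0|1)*: on '01' the DFA goes q0 → q0 → q1 and rejects (q1 ∉ Accept), but the regex matches it → eliminate
  (C) (0|1)*10: agrees with the DFA on every string of length ≤ 6
  (D) (0|1)*11(0|1)*: on '10' the DFA goes q0 → q1 → q2 and accepts (q2 ∈ Accept), but the regex does not match it → eliminate
Only (C) is consistent with the DFA.
(C) (0|1)*10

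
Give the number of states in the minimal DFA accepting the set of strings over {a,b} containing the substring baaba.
By Myhill–Nerode, count the distinguishable equivalence classes: 6 classes — one per longest suffix of the input that is a prefix of 'baaba' (lengths 0 through 4), plus an absorbing 'already seen baaba' class.
6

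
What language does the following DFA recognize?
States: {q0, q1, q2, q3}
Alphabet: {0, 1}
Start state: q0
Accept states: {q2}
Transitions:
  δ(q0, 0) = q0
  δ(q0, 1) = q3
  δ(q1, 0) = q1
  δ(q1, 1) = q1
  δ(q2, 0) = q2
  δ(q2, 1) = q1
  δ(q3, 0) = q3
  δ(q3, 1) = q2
Testing a few strings:
  '110' → accept
  '000' → reject
  '0' → reject
  '010' → reject
State roles: q0=zero 1's; q1=≥ three 1's (dead); q2=two 1's; q3=one 1
All binary strings containing exactly two 1's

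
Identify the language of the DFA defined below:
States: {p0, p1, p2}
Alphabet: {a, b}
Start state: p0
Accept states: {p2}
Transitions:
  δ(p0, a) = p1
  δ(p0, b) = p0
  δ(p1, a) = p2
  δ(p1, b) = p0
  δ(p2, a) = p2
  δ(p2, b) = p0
Testing a few strings:
  'b' → reject
  'ba' → reject
  'aaab' → reject
  'a' → reject
State roles: p0=last symbol not a; p1=one trailing a; p2=two trailing a's
All strings over {a,b} ending with aa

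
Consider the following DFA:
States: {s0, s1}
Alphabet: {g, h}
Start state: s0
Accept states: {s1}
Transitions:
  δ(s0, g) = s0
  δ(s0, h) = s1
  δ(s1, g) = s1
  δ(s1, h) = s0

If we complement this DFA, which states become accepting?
Complement accept states = All states \ Original accept states
= {s0, s1} \ {s1}
{s0}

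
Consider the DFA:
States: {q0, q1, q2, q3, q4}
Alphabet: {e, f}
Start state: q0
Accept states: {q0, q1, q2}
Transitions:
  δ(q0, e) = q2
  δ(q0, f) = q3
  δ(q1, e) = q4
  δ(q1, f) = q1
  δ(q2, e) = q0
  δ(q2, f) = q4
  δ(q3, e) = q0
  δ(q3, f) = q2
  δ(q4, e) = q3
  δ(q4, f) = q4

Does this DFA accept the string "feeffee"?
Processing string "feeffee":
  q0 --f--> q3
  q3 --e--> q0
  q0 --e--> q2
  q2 --f--> q4
  q4 --f--> q4
  q4 --e--> q3
  q3 --e--> q0
Final state: q0
Accept states: {q0, q1, q2}
Yes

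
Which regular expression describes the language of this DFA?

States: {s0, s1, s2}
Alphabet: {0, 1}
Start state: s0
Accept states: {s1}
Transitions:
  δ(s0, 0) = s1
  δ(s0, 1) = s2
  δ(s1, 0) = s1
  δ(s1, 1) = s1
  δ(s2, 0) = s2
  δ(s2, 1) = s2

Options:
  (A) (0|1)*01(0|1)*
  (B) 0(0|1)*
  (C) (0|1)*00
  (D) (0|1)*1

Check each option against the DFA on short strings; one disagreement eliminates an option:
  (A) (0|1)*01(0|1)*: on '0' the DFA goes s0 → s1 and accepts (s1 ∈ Accept), but the regex does not match it → eliminate
  (B) 0(0|1)*: agrees with the DFA on every string of length ≤ 6
  (C) (0|1)*00: on '0' the DFA goes s0 → s1 and accepts (s1 ∈ Accept), but the regex does not match it → eliminate
  (D) (0|1)*1: on '0' the DFA goes s0 → s1 and accepts (s1 ∈ Accept), but the regex does not match it → eliminate
Only (B) is consistent with the DFA.
(B) 0(0|1)*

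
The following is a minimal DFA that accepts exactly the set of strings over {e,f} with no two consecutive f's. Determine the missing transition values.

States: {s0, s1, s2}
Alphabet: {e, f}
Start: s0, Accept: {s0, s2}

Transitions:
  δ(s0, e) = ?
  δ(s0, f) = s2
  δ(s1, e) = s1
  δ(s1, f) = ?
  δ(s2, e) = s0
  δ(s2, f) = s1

From the language and accept set, identify what each state tracks — s0: last symbol not f (ok); s1: saw ff (dead); s2: last symbol f (ok).
Each missing δ(q, a) is the state matching the new tracked value after reading a.
δ(s0, e) = s0; δ(s1, f) = s1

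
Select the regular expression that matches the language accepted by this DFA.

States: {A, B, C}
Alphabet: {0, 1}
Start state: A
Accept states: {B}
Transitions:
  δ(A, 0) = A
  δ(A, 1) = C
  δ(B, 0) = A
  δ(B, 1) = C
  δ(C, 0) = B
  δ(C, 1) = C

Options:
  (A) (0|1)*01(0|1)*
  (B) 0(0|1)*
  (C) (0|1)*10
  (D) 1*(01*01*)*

Check each option against the DFA on short strings; one disagreement eliminates an option:
  (A) (0|1)*01(0|1)*: on '01' the DFA goes A → A → C and rejects (C ∉ Accept), but the regex matches it → eliminate
  (B) 0(0|1)*: on '0' the DFA goes A → A and rejects (A ∉ Accept), but the regex matches it → eliminate
  (C) (0|1)*10: agrees with the DFA on every string of length ≤ 6
  (D) 1*(01*01*)*: on ε the DFA stays in A and rejects (A ∉ Accept), but the regex matches it → eliminate
Only (C) is consistent with the DFA.
(C) (0|1)*10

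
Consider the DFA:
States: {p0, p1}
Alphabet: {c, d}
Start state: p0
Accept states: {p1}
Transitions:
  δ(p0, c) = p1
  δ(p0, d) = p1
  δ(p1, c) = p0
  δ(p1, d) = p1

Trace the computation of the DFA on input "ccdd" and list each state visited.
read 'c': p0 → p1
  read 'c': p1 → p0
  read 'd': p0 → p1
  read 'd': p1 → p1
p0 -> p1 -> p0 -> p1 -> p1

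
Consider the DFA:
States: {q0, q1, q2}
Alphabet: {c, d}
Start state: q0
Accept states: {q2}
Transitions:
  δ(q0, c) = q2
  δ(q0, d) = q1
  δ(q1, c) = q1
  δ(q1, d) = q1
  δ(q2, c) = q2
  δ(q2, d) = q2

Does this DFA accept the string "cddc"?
Processing string "cddc":
  q0 --c--> q2
  q2 --d--> q2
  q2 --d--> q2
  q2 --c--> q2
Final state: q2
Accept states: {q2}
Yes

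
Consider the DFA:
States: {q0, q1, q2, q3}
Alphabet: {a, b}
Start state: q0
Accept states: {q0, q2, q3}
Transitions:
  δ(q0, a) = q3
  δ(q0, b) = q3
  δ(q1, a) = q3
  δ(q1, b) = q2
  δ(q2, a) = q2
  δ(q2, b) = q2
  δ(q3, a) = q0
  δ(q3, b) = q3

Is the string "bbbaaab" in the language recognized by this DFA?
Processing string "bbbaaab":
  q0 --b--> q3
  q3 --b--> q3
  q3 --b--> q3
  q3 --a--> q0
  q0 --a--> q3
  q3 --a--> q0
  q0 --b--> q3
Final state: q3
Accept states: {q0, q2, q3}
Yes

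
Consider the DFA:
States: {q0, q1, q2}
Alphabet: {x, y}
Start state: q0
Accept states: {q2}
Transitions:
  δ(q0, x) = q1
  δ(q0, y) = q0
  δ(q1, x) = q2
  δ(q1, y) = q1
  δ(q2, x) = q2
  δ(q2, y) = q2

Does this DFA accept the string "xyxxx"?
Processing string "xyxxx":
  q0 --x--> q1
  q1 --y--> q1
  q1 --x--> q2
  q2 --x--> q2
  q2 --x--> q2
Final state: q2
Accept states: {q2}
Yes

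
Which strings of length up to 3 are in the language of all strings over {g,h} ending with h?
h, gh, hh, ggh, ghh, hgh, hhh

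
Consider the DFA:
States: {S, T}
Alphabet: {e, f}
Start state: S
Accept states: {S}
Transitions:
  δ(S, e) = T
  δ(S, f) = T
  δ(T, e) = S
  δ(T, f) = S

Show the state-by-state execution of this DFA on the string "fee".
read 'f': S → T
  read 'e': T → S
  read 'e': S → T
S -> T -> S -> T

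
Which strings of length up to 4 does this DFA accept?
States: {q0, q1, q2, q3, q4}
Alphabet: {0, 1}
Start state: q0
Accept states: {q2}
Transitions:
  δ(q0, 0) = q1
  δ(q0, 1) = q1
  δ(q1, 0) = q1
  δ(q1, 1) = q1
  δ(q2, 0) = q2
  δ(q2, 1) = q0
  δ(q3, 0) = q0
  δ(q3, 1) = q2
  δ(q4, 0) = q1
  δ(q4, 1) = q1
None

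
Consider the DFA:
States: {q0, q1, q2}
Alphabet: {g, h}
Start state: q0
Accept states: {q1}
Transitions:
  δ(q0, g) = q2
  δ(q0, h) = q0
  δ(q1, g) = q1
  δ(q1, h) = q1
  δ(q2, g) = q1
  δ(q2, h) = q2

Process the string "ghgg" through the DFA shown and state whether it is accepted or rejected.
Processing string "ghgg":
  q0 --g--> q2
  q2 --h--> q2
  q2 --g--> q1
  q1 --g--> q1
Final state: q1
Accept states: {q1}
Yes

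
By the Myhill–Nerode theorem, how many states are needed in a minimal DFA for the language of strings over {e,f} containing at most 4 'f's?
By Myhill–Nerode, count the distinguishable equivalence classes: 6 classes — having seen 0, 1, …, 4, or >4 copies of 'f'; counts 0 through 4 are accepting and >4 is dead.
6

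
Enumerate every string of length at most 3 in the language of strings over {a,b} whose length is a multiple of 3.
ε, aaa, aab, aba, abb, baa, bab, bba, bbb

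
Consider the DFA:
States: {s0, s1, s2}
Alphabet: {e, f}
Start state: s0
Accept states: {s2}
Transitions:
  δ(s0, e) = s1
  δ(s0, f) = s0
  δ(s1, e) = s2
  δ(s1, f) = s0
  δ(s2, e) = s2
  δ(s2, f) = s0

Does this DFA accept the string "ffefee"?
Processing string "ffefee":
  s0 --f--> s0
  s0 --f--> s0
  s0 --e--> s1
  s1 --f--> s0
  s0 --e--> s1
  s1 --e--> s2
Final state: s2
Accept states: {s2}
Yes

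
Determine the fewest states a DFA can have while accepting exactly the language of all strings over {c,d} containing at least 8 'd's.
By Myhill–Nerode, count the distinguishable equivalence classes: 9 classes — having seen 0, 1, …, 7, or ≥8 copies of 'd'; any two classes i < j (j ≤ 8) are distinguished by the string d^(8−j), which takes class j to 8 copies (accepted) but leaves class i below 8 (rejected).
9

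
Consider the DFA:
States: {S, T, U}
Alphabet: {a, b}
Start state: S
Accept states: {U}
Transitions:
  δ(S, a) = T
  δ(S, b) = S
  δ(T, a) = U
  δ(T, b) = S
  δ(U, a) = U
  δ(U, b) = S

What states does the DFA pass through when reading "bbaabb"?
read 'b': S → S
  read 'b': S → S
  read 'a': S → T
  read 'a': T → U
  read 'b': U → S
  read 'b': S → S
S -> S -> S -> T -> U -> S -> S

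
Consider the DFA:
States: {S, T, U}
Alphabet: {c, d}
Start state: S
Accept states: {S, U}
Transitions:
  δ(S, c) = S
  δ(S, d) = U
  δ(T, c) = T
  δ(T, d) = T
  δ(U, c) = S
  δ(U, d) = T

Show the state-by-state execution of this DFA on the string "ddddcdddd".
read 'd': S → U
  read 'd': U → T
  read 'd': T → T
  read 'd': T → T
  read 'c': T → T
  read 'd': T → T
  read 'd': T → T
  read 'd': T → T
  read 'd': T → T
S -> U -> T -> T -> T -> T -> T -> T -> T -> T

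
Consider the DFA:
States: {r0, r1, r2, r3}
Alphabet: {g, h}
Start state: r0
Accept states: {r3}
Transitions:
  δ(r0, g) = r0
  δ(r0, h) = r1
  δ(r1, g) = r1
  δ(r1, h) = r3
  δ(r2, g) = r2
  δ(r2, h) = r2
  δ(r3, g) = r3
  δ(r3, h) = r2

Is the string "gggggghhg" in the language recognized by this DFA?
Processing string "gggggghhg":
  r0 --g--> r0
  r0 --g--> r0
  r0 --g--> r0
  r0 --g--> r0
  r0 --g--> r0
  r0 --g--> r0
  r0 --h--> r1
  r1 --h--> r3
  r3 --g--> r3
Final state: r3
Accept states: {r3}
Yes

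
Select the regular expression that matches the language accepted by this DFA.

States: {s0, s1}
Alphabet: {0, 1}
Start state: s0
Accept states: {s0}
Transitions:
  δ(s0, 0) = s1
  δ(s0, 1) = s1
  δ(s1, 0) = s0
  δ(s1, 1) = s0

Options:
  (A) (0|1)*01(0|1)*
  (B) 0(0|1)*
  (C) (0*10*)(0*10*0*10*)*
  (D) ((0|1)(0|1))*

Check each option against the DFA on short strings; one disagreement eliminates an option:
  (A) (0|1)*01(0|1)*: on ε the DFA stays in s0 and accepts (s0 ∈ Accept), but the regex does not match it → eliminate
  (B) 0(0|1)*: on ε the DFA stays in s0 and accepts (s0 ∈ Accept), but the regex does not match it → eliminate
  (C) (0*10*)(0*10*0*10*)*: on ε the DFA stays in s0 and accepts (s0 ∈ Accept), but the regex does not match it → eliminate
  (D) ((0|1)(0|1))*: agrees with the DFA on every string of length ≤ 6
Only (D) is consistent with the DFA.
(D) ((0|1)(0|1))*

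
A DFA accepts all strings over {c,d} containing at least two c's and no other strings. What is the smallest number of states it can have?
By Myhill–Nerode, count the distinguishable equivalence classes: three classes — 0, 1, or ≥2 c's seen.
3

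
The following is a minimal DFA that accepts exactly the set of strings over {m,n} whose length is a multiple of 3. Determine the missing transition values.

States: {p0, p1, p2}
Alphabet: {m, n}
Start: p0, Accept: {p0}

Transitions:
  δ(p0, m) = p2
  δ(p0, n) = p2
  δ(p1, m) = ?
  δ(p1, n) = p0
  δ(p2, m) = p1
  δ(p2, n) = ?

From the language and accept set, identify what each state tracks — p0: length ≡ 0 (mod 3); p1: length ≡ 2 (mod 3); p2: length ≡ 1 (mod 3).
Each missing δ(q, a) is the state matching the new tracked value after reading a.
δ(p1, m) = p0; δ(p2, n) = p1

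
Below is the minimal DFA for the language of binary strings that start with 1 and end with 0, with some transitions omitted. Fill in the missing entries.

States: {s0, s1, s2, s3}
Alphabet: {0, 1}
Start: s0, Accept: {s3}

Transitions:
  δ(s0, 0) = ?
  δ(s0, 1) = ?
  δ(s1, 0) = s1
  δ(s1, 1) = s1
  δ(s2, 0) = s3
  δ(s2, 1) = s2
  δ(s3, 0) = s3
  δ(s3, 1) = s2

From the language and accept set, identify what each state tracks — s0: no input read; s1: started with 0 (dead); s2: started with 1, last symbol 1; s3: started with 1, last symbol 0.
Each missing δ(q, a) is the state matching the new tracked value after reading a.
δ(s0, 0) = s1; δ(s0, 1) = s2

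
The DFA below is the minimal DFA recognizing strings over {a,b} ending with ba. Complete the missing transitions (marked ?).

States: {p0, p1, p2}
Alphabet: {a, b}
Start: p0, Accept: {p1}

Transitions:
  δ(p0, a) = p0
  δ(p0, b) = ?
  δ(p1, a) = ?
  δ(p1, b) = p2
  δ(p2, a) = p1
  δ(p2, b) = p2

From the language and accept set, identify what each state tracks — p0: no suffix match; p1: suffix is ba; p2: one trailing b.
Each missing δ(q, a) is the state matching the new tracked value after reading a.
δ(p0, b) = p2; δ(p1, a) = p0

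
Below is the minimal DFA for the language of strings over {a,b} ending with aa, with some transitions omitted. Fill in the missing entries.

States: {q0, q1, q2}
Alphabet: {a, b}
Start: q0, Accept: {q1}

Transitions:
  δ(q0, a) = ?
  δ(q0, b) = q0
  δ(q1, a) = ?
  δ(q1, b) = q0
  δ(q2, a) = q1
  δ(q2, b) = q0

From the language and accept set, identify what each state tracks — q0: last symbol not a; q1: two trailing a's; q2: one trailing a.
Each missing δ(q, a) is the state matching the new tracked value after reading a.
δ(q0, a) = q2; δ(q1, a) = q1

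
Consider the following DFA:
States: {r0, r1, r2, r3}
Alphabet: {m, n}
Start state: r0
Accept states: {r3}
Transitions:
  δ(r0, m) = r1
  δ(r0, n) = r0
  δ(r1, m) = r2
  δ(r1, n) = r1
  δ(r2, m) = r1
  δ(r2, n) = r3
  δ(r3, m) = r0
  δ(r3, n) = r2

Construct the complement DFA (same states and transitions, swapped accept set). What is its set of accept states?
Complement accept states = All states \ Original accept states
= {r0, r1, r2, r3} \ {r3}
{r0, r1, r2}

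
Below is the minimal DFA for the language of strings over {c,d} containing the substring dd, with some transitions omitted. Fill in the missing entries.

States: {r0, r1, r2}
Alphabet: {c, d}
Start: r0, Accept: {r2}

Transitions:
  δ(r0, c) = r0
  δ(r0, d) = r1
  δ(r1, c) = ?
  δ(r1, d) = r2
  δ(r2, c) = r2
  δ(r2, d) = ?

From the language and accept set, identify what each state tracks — r0: no progress toward dd; r1: one trailing d; r2: substring dd seen.
Each missing δ(q, a) is the state matching the new tracked value after reading a.
δ(r1, c) = r0; δ(r2, d) = r2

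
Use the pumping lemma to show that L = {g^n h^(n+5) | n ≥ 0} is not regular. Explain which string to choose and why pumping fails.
Assume L is regular with pumping length p. Idea: pumping the g-block breaks the fixed offset of 5.
Choose s = g^p h^(p+5) ∈ L. By the pumping lemma, s = xyz with |xy| ≤ p, |y| > 0, so y = g^k with k ≥ 1. Then xy²z = g^(p+k) h^(p+5). For this to be in L we would need p+5 = (p+k)+5, i.e. k = 0, contradicting k ≥ 1. So xy²z ∉ L.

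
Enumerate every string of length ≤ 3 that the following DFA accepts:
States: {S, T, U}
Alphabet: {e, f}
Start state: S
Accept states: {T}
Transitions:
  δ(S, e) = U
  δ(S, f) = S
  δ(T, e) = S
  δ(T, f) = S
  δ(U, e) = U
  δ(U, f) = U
None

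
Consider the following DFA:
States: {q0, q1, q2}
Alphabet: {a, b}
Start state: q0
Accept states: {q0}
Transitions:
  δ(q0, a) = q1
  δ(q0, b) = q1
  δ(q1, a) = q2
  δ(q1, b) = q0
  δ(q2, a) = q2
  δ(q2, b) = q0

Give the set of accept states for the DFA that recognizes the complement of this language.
Complement accept states = All states \ Original accept states
= {q0, q1, q2} \ {q0}
{q1, q2}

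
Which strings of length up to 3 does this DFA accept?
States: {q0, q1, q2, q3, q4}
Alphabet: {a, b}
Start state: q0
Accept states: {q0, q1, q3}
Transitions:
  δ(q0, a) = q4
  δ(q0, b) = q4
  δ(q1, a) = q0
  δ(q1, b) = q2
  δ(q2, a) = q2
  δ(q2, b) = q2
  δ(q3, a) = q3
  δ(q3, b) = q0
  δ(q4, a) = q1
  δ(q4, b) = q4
ε, aa, ba, aaa, aba, baa, bba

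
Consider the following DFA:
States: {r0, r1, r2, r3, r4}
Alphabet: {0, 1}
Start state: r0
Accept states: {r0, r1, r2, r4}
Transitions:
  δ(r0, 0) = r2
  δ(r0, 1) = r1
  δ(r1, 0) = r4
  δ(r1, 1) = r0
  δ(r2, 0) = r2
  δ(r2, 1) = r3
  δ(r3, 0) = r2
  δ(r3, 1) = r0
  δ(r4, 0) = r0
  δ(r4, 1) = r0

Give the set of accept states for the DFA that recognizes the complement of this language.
Complement accept states = All states \ Original accept states
= {r0, r1, r2, r3, r4} \ {r0, r1, r2, r4}
{r3}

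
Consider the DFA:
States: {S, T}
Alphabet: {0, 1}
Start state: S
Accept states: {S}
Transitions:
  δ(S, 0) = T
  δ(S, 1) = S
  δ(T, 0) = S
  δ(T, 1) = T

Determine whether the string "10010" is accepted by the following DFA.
Processing string "10010":
  S --1--> S
  S --0--> T
  T --0--> S
  S --1--> S
  S --0--> T
Final state: T
Accept states: {S}
No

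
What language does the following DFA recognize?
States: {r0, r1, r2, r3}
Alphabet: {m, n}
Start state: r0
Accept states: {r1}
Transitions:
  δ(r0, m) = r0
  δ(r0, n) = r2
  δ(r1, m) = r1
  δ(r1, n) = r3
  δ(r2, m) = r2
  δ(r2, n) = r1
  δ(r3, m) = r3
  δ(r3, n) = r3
Testing a few strings:
  'm' → reject
  'nnn' → reject
  'mnmm' → reject
  'nn' → accept
State roles: r0=zero n's; r1=two n's; r2=one n; r3=≥ three n's (dead)
All strings over {m,n} containing exactly two n's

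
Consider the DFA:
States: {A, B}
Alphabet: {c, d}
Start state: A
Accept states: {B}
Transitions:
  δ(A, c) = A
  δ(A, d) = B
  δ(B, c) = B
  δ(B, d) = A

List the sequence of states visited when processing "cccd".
read 'c': A → A
  read 'c': A → A
  read 'c': A → A
  read 'd': A → B
A -> A -> A -> A -> B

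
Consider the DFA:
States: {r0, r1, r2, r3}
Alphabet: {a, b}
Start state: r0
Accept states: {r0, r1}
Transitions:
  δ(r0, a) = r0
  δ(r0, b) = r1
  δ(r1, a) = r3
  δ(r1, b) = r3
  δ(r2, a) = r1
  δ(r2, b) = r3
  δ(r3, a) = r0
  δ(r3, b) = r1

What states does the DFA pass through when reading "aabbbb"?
read 'a': r0 → r0
  read 'a': r0 → r0
  read 'b': r0 → r1
  read 'b': r1 → r3
  read 'b': r3 → r1
  read 'b': r1 → r3
r0 -> r0 -> r0 -> r1 -> r3 -> r1 -> r3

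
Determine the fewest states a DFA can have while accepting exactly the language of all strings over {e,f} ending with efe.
By Myhill–Nerode, count the distinguishable equivalence classes: 4 classes — one per longest suffix of the input that is a prefix of 'efe' (lengths 0 through 3); only the length-3 class is accepting.
4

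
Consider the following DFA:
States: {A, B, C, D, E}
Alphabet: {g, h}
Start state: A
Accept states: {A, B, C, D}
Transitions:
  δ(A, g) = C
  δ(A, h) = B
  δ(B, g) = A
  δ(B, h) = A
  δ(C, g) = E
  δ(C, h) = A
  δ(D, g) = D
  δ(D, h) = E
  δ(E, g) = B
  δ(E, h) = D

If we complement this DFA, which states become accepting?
Complement accept states = All states \ Original accept states
= {A, B, C, D, E} \ {A, B, C, D}
{E}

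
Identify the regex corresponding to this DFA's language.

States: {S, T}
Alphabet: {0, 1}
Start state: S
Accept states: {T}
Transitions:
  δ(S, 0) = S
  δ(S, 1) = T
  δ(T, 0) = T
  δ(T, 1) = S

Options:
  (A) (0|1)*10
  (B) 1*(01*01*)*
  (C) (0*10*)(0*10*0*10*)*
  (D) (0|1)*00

Check each option against the DFA on short strings; one disagreement eliminates an option:
  (A) (0|1)*10: on '1' the DFA goes S → T and accepts (T ∈ Accept), but the regex does not match it → eliminate
  (B) 1*(01*01*)*: on ε the DFA stays in S and rejects (S ∉ Accept), but the regex matches it → eliminate
  (C) (0*10*)(0*10*0*10*)*: agrees with the DFA on every string of length ≤ 6
  (D) (0|1)*00: on '1' the DFA goes S → T and accepts (T ∈ Accept), but the regex does not match it → eliminate
Only (C) is consistent with the DFA.
(C) (0*10*)(0*10*0*10*)*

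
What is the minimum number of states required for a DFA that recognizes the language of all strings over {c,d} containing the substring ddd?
By Myhill–Nerode, count the distinguishable equivalence classes: 4 classes — one per longest suffix of the input that is a prefix of 'ddd' (lengths 0 through 2), plus an absorbing 'already seen ddd' class.
4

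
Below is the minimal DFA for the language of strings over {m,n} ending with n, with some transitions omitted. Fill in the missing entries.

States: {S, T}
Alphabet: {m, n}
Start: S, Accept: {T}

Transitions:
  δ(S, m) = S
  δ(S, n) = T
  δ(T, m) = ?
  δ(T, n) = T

From the language and accept set, identify what each state tracks — S: last symbol not n; T: last symbol is n.
Each missing δ(q, a) is the state matching the new tracked value after reading a.
δ(T, m) = S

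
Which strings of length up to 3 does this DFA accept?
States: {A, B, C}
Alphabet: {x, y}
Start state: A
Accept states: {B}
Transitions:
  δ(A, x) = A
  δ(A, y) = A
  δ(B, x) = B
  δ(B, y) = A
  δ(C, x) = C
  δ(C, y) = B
None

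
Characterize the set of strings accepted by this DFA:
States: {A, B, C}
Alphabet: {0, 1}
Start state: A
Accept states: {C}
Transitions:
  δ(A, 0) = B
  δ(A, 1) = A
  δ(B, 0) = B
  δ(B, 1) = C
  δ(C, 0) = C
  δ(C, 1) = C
Testing a few strings:
  '0' → reject
  '00' → reject
  '1' → reject
  '110' → reject
State roles: A=no 0 seen yet; B=seen a 0, waiting for 1; C=substring 01 seen
All binary strings containing the substring 01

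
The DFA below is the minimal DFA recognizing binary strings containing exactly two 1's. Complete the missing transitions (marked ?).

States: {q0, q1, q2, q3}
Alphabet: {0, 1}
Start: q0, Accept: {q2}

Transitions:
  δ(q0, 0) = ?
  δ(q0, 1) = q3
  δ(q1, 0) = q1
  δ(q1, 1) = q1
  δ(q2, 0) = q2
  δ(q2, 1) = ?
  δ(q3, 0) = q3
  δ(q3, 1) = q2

From the language and accept set, identify what each state tracks — q0: zero 1's; q1: ≥ three 1's (dead); q2: two 1's; q3: one 1.
Each missing δ(q, a) is the state matching the new tracked value after reading a.
δ(q0, 0) = q0; δ(q2, 1) = q1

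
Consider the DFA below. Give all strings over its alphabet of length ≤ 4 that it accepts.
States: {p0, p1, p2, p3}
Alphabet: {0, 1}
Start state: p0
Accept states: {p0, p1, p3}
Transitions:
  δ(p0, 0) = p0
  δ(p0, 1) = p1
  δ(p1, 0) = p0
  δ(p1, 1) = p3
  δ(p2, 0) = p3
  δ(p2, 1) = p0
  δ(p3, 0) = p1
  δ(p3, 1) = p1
ε, 0, 1, 00, 01, 10, 11, 000, 001, 010, 011, 100, 101, 110, 111, 0000, 0001, 0010, 0011, 0100, 0101, 0110, 0111, 1000, 1001, 1010, 1011, 1100, 1101, 1110, 1111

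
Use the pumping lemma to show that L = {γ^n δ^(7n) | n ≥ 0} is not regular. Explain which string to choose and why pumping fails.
Assume L is regular with pumping length p. Idea: pumping the γ-block breaks the 1:7 ratio.
Choose s = γ^p δ^(7p) (length 8p ≥ p). By the pumping lemma, s = xyz with |xy| ≤ p, |y| > 0, so y = γ^k with k ≥ 1. Then xy²z = γ^(p+k) δ^(7p). For this to be in L we would need 7p = 7(p+k), i.e. 7k = 0, contradicting k ≥ 1. So xy²z ∉ L.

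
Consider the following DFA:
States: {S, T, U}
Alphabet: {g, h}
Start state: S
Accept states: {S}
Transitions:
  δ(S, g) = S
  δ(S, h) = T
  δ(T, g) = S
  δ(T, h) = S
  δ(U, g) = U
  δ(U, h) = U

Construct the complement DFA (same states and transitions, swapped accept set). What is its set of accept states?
Complement accept states = All states \ Original accept states
= {S, T, U} \ {S}
{T, U}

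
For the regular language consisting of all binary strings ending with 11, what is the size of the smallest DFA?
By Myhill–Nerode, count the distinguishable equivalence classes: 3 classes — one per longest suffix of the input that is a prefix of '11' (lengths 0 through 2); only the length-2 class is accepting.
3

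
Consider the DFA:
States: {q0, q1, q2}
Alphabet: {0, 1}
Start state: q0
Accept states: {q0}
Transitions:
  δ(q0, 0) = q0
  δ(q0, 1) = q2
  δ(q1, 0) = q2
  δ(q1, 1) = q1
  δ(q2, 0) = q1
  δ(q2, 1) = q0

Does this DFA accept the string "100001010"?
Processing string "100001010":
  q0 --1--> q2
  q2 --0--> q1
  q1 --0--> q2
  q2 --0--> q1
  q1 --0--> q2
  q2 --1--> q0
  q0 --0--> q0
  q0 --1--> q2
  q2 --0--> q1
Final state: q1
Accept states: {q0}
No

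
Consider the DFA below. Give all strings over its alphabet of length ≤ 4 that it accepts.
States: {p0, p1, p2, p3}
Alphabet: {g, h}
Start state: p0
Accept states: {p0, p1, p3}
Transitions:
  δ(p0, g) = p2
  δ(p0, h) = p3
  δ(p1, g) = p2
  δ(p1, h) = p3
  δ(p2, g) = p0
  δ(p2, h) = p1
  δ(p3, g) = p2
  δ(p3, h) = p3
ε, h, gg, gh, hh, ggh, ghh, hgg, hgh, hhh, gggg, gggh, gghh, ghgg, ghgh, ghhh, hggh, hghh, hhgg, hhgh, hhhh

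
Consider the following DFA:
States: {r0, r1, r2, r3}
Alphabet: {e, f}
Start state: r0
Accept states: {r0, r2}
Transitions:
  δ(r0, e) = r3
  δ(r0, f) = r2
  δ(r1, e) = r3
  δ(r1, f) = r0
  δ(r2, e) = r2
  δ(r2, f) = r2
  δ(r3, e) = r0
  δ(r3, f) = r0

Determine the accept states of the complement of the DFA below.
Complement accept states = All states \ Original accept states
= {r0, r1, r2, r3} \ {r0, r2}
{r1, r3}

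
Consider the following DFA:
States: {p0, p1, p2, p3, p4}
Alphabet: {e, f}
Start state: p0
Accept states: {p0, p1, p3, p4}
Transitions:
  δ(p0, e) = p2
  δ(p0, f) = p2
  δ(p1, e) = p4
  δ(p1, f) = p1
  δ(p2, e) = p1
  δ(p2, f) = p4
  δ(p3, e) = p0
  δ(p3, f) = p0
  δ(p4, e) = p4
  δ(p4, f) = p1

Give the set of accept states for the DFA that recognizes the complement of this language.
Complement accept states = All states \ Original accept states
= {p0, p1, p2, p3, p4} \ {p0, p1, p3, p4}
{p2}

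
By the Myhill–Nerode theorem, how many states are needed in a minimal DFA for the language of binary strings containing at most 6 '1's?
By Myhill–Nerode, count the distinguishable equivalence classes: 8 classes — having seen 0, 1, …, 6, or >6 copies of '1'; counts 0 through 6 are accepting and >6 is dead.
8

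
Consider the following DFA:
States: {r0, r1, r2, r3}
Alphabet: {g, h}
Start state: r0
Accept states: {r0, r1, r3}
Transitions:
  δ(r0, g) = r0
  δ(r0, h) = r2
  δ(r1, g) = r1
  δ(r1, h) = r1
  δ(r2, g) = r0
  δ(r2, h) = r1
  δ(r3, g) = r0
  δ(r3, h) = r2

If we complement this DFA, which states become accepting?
Complement accept states = All states \ Original accept states
= {r0, r1, r2, r3} \ {r0, r1, r3}
{r2}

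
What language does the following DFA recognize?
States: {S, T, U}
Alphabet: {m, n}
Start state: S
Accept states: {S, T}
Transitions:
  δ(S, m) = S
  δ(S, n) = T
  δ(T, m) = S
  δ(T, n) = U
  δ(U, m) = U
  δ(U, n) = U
Testing a few strings:
  'n' → accept
  'nm' → accept
  'm' → accept
  'mm' → accept
State roles: S=last symbol not n (ok); T=last symbol n (ok); U=saw nn (dead)
All strings over {m,n} with no two consecutive n's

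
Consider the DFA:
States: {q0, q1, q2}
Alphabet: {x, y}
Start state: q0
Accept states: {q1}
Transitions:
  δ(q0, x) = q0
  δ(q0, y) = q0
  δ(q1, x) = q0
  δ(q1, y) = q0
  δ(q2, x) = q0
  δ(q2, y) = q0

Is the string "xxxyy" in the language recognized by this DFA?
Processing string "xxxyy":
  q0 --x--> q0
  q0 --x--> q0
  q0 --x--> q0
  q0 --y--> q0
  q0 --y--> q0
Final state: q0
Accept states: {q1}
No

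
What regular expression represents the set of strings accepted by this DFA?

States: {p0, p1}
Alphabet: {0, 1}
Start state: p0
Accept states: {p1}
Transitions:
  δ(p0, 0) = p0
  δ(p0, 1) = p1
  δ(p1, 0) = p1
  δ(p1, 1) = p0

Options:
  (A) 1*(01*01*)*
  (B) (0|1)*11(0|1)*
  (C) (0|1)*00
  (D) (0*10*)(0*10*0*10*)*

Check each option against the DFA on short strings; one disagreement eliminates an option:
  (A) 1*(01*01*)*: on ε the DFA stays in p0 and rejects (p0 ∉ Accept), but the regex matches it → eliminate
  (B) (0|1)*11(0|1)*: on '1' the DFA goes p0 → p1 and accepts (p1 ∈ Accept), but the regex does not match it → eliminate
  (C) (0|1)*00: on '1' the DFA goes p0 → p1 and accepts (p1 ∈ Accept), but the regex does not match it → eliminate
  (D) (0*10*)(0*10*0*10*)*: agrees with the DFA on every string of length ≤ 6
Only (D) is consistent with the DFA.
(D) (0*10*)(0*10*0*10*)*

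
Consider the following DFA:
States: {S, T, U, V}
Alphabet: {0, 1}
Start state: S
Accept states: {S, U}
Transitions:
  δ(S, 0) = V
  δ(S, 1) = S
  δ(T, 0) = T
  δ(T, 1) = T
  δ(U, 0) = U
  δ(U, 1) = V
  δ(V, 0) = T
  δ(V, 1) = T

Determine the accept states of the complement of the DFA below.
Complement accept states = All states \ Original accept states
= {S, T, U, V} \ {S, U}
{T, V}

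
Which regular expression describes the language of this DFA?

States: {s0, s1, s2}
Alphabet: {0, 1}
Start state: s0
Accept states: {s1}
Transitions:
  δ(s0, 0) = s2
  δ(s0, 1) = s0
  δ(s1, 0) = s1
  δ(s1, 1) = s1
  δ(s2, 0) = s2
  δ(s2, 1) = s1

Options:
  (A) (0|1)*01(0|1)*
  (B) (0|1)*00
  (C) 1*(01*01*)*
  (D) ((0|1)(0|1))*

Check each option against the DFA on short strings; one disagreement eliminates an option:
  (A) (0|1)*01(0|1)*: agrees with the DFA on every string of length ≤ 6
  (B) (0|1)*00: on '00' the DFA goes s0 → s2 → s2 and rejects (s2 ∉ Accept), but the regex matches it → eliminate
  (C) 1*(01*01*)*: on ε the DFA stays in s0 and rejects (s0 ∉ Accept), but the regex matches it → eliminate
  (D) ((0|1)(0|1))*: on ε the DFA stays in s0 and rejects (s0 ∉ Accept), but the regex matches it → eliminate
Only (A) is consistent with the DFA.
(A) (0|1)*01(0|1)*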